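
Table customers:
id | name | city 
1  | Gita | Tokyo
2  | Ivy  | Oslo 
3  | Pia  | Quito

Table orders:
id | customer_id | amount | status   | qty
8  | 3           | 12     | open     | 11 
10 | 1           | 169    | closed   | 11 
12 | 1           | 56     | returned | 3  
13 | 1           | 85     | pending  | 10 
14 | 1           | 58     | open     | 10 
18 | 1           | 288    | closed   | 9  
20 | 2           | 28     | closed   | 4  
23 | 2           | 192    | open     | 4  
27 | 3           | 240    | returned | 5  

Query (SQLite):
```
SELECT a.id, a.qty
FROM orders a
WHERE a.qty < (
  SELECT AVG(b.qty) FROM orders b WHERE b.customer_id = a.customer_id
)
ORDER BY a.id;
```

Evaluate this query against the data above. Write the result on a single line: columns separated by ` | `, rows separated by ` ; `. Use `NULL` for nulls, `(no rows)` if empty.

12 | 3 ; 27 | 5

For each orders row a, compute AVG(qty) over rows sharing a.customer_id.
Keep row a if a.qty < that per-group AVG.
  customer_id=1: AVG(qty) = 8.6
  customer_id=2: AVG(qty) = 4.0
  customer_id=3: AVG(qty) = 8.0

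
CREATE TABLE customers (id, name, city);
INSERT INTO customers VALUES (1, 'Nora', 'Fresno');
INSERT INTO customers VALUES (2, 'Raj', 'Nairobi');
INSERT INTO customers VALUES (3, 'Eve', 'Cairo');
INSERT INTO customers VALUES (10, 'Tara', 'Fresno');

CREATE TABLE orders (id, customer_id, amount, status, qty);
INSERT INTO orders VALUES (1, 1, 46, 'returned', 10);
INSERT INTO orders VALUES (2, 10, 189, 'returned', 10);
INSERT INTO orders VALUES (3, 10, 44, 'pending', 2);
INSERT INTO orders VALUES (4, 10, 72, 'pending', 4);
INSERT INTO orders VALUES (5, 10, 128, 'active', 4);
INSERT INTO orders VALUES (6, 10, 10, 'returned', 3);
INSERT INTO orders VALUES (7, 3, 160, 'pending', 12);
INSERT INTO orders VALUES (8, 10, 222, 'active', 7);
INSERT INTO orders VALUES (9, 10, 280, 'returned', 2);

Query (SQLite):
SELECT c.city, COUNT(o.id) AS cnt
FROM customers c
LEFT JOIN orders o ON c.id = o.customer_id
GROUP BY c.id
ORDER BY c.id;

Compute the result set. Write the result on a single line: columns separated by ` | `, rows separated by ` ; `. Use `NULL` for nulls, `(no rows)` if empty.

LEFT JOIN keeps every customers row; unmatched ones get NULL for orders columns.
Group by customers.id and compute COUNT(o.id). COUNT(col) of an all-NULL group is 0.
  1: ids {1} → COUNT(o.id)=1
  2: ids {—} → COUNT(o.id)=0
  3: ids {7} → COUNT(o.id)=1
  10: ids {2, 3, 4, 5, 6, 8, 9} → COUNT(o.id)=7

Fresno | 1 ; Nairobi | 0 ; Cairo | 1 ; Fresno | 7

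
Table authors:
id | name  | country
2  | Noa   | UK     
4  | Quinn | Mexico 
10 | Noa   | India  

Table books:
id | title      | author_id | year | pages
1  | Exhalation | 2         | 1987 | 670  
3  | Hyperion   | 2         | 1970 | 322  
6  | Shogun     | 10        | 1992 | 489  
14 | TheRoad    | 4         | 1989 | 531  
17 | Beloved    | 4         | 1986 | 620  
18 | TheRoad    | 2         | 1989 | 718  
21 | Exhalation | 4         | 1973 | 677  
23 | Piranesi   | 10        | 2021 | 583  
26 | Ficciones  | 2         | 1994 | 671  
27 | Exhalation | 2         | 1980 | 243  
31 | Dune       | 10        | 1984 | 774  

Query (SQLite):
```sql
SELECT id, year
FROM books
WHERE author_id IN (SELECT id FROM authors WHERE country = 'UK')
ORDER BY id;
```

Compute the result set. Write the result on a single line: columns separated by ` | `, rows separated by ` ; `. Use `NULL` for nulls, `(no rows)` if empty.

Inner query: authors.id where country = 'UK'.
Outer: keep books rows whose author_id is in that set.
Inner query → {2}

1 | 1987 ; 3 | 1970 ; 18 | 1989 ; 26 | 1994 ; 27 | 1980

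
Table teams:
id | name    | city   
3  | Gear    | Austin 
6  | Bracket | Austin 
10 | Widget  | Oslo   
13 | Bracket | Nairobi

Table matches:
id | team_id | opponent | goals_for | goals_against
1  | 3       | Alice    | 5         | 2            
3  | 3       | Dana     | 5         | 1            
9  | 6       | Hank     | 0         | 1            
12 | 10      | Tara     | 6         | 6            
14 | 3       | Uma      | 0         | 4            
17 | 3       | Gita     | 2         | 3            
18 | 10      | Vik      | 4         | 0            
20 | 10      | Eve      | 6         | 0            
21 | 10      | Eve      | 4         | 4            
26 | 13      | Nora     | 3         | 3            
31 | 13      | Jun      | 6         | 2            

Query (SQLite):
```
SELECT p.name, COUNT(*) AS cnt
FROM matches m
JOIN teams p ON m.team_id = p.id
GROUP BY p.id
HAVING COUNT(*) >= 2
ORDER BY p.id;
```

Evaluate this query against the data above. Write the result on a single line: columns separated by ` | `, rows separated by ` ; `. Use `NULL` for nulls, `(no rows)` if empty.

Gear | 4 ; Widget | 4 ; Bracket | 2

Join each matches row to its teams via team_id.
Group joined rows by teams.id; compute COUNT(*) per group.
HAVING: keep groups with count ≥ 2.
  3: ids {1, 3, 14, 17} → COUNT(*)=4
  6: ids {9} → COUNT(*)=1
  10: ids {12, 18, 20, 21} → COUNT(*)=4
  13: ids {26, 31} → COUNT(*)=2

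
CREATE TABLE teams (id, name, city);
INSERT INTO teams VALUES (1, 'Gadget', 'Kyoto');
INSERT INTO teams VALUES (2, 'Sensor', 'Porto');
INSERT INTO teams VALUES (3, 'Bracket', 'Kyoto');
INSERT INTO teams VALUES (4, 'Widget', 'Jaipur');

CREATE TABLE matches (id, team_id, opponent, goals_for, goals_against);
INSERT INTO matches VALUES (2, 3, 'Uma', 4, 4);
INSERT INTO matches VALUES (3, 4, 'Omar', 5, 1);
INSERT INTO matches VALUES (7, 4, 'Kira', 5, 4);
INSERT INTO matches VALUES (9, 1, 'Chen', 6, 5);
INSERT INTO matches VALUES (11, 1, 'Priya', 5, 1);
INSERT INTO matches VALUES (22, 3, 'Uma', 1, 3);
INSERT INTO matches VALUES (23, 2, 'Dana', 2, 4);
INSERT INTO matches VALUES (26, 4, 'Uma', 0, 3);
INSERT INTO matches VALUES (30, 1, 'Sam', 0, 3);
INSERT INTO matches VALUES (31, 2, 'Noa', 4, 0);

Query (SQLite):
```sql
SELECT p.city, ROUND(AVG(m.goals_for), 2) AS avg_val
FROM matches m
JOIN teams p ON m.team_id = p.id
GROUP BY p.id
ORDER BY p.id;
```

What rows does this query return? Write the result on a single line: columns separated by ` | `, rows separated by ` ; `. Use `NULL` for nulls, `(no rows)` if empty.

Kyoto | 3.67 ; Porto | 3 ; Kyoto | 2.5 ; Jaipur | 3.33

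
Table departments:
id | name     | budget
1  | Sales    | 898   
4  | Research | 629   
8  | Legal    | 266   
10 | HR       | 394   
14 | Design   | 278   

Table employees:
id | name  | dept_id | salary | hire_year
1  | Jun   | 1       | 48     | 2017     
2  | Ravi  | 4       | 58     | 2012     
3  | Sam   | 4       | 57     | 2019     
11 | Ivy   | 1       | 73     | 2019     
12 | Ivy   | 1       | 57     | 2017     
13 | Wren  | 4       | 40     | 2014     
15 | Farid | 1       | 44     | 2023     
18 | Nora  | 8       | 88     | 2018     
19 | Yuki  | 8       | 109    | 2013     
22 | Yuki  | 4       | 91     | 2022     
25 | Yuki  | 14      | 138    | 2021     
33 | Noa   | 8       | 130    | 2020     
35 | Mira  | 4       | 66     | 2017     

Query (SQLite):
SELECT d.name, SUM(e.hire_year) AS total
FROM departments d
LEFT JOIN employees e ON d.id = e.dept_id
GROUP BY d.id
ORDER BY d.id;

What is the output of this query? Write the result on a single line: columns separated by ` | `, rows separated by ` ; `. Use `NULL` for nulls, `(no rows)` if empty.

LEFT JOIN keeps every departments row; unmatched ones get NULL for employees columns.
Group by departments.id and compute SUM(e.hire_year). SUM over an all-NULL group is NULL.
  1: ids {1, 11, 12, 15} → SUM(e.hire_year)=8076
  4: ids {2, 3, 13, 22, 35} → SUM(e.hire_year)=10084
  8: ids {18, 19, 33} → SUM(e.hire_year)=6051
  10: ids {—} → SUM(e.hire_year)=NULL
  14: ids {25} → SUM(e.hire_year)=2021

Sales | 8076 ; Research | 10084 ; Legal | 6051 ; HR | NULL ; Design | 2021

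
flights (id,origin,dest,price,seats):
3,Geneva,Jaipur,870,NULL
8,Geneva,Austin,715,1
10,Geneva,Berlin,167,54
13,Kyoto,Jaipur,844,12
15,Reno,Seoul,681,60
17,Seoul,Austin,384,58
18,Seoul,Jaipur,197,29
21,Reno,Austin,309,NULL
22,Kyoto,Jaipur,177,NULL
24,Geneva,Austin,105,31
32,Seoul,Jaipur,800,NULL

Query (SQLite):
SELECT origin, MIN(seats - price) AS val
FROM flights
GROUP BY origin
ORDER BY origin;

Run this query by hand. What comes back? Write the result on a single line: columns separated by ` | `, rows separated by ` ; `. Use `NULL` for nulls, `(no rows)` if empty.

Geneva | -714 ; Kyoto | -832 ; Reno | -621 ; Seoul | -326

For each row compute seats - price.
Group by origin; take MIN of the expression per group.
  Geneva: ids {3, 8, 10, 24} → MIN(seats - price)=-714
  Kyoto: ids {13, 22} → MIN(seats - price)=-832
  Reno: ids {15, 21} → MIN(seats - price)=-621
  Seoul: ids {17, 18, 32} → MIN(seats - price)=-326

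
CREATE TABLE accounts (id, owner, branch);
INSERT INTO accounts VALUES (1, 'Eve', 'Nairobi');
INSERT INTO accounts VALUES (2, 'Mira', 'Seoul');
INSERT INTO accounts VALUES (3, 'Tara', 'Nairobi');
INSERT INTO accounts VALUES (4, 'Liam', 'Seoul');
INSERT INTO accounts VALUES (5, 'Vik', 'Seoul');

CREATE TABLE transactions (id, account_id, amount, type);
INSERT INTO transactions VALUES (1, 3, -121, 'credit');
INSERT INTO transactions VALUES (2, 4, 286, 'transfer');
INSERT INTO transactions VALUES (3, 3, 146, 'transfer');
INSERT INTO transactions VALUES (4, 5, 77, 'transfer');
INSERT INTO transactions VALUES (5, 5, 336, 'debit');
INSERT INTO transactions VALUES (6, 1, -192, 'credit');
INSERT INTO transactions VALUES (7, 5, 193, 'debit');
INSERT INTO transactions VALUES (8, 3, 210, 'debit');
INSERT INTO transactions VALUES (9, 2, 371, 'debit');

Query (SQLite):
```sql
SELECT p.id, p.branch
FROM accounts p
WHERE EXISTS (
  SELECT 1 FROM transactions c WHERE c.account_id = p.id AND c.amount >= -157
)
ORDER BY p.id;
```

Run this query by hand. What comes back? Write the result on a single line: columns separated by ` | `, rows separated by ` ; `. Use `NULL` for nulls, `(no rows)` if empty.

For each accounts row, check whether any transactions with matching account_id has amount >= -157.
Keep rows where that is true.

2 | Seoul ; 3 | Nairobi ; 4 | Seoul ; 5 | Seoul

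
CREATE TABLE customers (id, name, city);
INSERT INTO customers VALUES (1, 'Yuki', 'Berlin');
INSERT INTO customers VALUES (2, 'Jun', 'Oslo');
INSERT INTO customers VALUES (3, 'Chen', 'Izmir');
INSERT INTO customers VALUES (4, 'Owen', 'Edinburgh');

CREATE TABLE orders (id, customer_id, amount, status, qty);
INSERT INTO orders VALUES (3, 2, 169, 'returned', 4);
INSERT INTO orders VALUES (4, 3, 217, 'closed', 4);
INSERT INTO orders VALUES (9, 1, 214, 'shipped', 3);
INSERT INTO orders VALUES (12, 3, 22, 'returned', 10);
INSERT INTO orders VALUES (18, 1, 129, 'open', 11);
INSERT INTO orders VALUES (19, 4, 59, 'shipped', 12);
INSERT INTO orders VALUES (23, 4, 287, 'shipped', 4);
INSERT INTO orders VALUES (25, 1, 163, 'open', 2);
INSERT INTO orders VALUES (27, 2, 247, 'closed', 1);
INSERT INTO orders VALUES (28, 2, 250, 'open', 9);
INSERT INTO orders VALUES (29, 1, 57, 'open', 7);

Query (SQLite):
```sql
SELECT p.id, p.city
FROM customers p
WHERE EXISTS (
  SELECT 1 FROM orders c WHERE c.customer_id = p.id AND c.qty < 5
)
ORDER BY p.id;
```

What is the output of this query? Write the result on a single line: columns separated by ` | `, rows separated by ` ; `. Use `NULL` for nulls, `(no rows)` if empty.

For each customers row, check whether any orders with matching customer_id has qty < 5.
Keep rows where that is true.

1 | Berlin ; 2 | Oslo ; 3 | Izmir ; 4 | Edinburgh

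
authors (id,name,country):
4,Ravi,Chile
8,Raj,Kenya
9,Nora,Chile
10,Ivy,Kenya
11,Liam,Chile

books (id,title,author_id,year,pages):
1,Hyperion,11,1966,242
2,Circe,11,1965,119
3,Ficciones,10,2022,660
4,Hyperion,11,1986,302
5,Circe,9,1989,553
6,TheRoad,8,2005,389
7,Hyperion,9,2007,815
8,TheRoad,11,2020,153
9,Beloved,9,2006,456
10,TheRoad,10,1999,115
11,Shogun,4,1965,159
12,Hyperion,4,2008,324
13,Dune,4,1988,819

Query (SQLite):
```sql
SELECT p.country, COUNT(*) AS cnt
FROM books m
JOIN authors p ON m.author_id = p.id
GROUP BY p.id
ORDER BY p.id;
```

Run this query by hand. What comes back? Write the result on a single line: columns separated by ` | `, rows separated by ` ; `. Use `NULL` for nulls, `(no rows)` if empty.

Join each books row to its authors via author_id.
Group joined rows by authors.id; compute COUNT(*) per group.
  4: ids {11, 12, 13} → COUNT(*)=3
  8: ids {6} → COUNT(*)=1
  9: ids {5, 7, 9} → COUNT(*)=3
  10: ids {3, 10} → COUNT(*)=2
  11: ids {1, 2, 4, 8} → COUNT(*)=4

Chile | 3 ; Kenya | 1 ; Chile | 3 ; Kenya | 2 ; Chile | 4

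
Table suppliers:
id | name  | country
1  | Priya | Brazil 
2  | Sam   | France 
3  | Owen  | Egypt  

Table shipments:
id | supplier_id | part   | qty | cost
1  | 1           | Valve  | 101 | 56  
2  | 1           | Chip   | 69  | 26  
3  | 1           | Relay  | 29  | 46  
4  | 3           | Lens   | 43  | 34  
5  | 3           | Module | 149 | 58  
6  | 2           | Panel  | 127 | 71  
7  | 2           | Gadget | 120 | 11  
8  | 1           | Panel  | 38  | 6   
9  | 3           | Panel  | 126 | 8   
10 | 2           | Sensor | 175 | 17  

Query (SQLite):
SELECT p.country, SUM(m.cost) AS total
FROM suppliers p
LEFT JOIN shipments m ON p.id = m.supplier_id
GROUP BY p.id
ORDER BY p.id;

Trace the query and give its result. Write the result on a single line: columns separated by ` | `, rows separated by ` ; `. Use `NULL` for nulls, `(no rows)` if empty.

LEFT JOIN keeps every suppliers row; unmatched ones get NULL for shipments columns.
Group by suppliers.id and compute SUM(m.cost). SUM over an all-NULL group is NULL.
  1: ids {1, 2, 3, 8} → SUM(m.cost)=134
  2: ids {6, 7, 10} → SUM(m.cost)=99
  3: ids {4, 5, 9} → SUM(m.cost)=100

Brazil | 134 ; France | 99 ; Egypt | 100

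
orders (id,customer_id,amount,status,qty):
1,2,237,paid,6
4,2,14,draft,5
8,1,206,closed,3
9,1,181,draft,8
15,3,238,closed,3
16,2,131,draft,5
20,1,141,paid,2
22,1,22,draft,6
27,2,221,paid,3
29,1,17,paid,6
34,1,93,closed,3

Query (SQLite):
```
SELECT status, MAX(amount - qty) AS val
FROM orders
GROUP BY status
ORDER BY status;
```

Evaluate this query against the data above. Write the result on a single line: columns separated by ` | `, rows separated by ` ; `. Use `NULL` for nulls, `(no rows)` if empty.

closed | 235 ; draft | 173 ; paid | 231

For each row compute amount - qty.
Group by status; take MAX of the expression per group.
  closed: ids {8, 15, 34} → MAX(amount - qty)=235
  draft: ids {4, 9, 16, 22} → MAX(amount - qty)=173
  paid: ids {1, 20, 27, 29} → MAX(amount - qty)=231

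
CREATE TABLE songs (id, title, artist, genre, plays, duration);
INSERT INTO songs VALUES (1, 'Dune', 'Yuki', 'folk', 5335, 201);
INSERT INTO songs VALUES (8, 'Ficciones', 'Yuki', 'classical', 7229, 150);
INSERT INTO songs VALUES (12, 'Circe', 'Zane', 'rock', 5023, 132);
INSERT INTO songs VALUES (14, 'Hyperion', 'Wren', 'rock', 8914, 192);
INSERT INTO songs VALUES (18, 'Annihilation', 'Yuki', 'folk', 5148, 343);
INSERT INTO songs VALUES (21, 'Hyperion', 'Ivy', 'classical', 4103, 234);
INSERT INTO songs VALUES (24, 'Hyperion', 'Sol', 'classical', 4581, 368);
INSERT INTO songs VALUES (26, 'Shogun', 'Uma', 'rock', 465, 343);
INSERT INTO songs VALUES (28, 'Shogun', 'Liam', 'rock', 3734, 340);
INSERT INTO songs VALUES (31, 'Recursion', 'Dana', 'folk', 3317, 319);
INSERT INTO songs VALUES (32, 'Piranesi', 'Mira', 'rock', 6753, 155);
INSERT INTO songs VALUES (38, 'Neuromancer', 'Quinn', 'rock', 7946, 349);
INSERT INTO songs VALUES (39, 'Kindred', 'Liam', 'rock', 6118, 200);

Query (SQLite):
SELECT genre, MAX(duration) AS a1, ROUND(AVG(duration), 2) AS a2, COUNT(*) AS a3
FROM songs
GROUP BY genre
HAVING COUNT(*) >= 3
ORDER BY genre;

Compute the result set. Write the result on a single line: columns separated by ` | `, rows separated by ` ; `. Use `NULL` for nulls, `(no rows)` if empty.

classical | 368 | 250.67 | 3 ; folk | 343 | 287.67 | 3 ; rock | 349 | 244.43 | 7

Group songs by genre.
Per group compute: MAX(duration), ROUND(AVG(duration), 2), COUNT(*).
HAVING: drop groups with fewer than 3 rows.
  classical: ids {8, 21, 24} → MAX(duration)=368, ROUND(AVG(duration), 2)=250.67, COUNT(*)=3
  folk: ids {1, 18, 31} → MAX(duration)=343, ROUND(AVG(duration), 2)=287.67, COUNT(*)=3
  rock: ids {12, 14, 26, 28, 32, 38, 39} → MAX(duration)=349, ROUND(AVG(duration), 2)=244.43, COUNT(*)=7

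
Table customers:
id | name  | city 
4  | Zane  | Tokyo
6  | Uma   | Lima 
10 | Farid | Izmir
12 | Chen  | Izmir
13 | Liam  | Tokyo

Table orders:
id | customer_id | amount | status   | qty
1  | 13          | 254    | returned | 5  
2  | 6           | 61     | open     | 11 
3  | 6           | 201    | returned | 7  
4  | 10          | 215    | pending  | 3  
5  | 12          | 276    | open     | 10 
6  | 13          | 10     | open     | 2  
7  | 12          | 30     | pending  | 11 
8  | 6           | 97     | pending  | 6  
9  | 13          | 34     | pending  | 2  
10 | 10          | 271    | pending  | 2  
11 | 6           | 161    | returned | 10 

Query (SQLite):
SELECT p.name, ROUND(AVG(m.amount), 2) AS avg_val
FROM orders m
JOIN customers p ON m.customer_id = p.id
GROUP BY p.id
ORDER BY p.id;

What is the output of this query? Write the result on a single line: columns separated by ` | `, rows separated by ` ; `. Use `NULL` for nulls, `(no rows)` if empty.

Uma | 130 ; Farid | 243 ; Chen | 153 ; Liam | 99.33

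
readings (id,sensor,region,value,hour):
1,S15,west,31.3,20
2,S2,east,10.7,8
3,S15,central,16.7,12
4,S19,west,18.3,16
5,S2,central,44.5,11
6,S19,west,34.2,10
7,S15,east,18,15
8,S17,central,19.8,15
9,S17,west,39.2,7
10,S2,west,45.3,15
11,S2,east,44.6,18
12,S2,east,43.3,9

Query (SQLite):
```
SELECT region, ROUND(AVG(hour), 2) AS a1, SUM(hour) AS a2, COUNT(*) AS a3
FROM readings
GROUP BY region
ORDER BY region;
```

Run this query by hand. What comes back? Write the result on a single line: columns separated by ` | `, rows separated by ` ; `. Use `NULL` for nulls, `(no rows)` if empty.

Group readings by region.
Per group compute: ROUND(AVG(hour), 2), SUM(hour), COUNT(*).
  central: ids {3, 5, 8} → ROUND(AVG(hour), 2)=12.67, SUM(hour)=38, COUNT(*)=3
  east: ids {2, 7, 11, 12} → ROUND(AVG(hour), 2)=12.5, SUM(hour)=50, COUNT(*)=4
  west: ids {1, 4, 6, 9, 10} → ROUND(AVG(hour), 2)=13.6, SUM(hour)=68, COUNT(*)=5

central | 12.67 | 38 | 3 ; east | 12.5 | 50 | 4 ; west | 13.6 | 68 | 5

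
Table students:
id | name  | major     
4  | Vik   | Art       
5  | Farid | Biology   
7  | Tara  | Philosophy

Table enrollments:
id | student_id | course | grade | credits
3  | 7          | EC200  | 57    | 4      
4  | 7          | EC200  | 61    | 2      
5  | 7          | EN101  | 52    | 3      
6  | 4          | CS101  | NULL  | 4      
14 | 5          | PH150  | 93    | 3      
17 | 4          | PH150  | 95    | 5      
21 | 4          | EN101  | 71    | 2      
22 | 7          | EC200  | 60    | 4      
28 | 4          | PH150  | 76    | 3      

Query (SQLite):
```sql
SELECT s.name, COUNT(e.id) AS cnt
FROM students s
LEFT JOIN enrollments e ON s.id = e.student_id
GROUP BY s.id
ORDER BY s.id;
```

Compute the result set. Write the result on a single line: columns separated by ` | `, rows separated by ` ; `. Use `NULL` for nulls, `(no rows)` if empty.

Vik | 4 ; Farid | 1 ; Tara | 4

LEFT JOIN keeps every students row; unmatched ones get NULL for enrollments columns.
Group by students.id and compute COUNT(e.id). COUNT(col) of an all-NULL group is 0.
  4: ids {6, 17, 21, 28} → COUNT(e.id)=4
  5: ids {14} → COUNT(e.id)=1
  7: ids {3, 4, 5, 22} → COUNT(e.id)=4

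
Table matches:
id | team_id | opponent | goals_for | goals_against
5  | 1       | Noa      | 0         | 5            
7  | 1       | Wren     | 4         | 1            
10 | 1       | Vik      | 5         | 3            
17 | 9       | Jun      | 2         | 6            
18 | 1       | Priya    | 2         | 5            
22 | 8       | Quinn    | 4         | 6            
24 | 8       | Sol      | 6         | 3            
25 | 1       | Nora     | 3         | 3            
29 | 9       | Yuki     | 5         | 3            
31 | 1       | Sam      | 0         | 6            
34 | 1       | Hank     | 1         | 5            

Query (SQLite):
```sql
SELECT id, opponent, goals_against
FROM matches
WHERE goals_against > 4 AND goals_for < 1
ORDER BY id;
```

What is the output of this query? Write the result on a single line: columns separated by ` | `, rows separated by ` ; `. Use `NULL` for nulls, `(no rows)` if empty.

goals_against > 4: ids {5, 17, 18, 22, 31, 34}
goals_for < 1: ids {5, 31}
Combine with AND.

5 | Noa | 5 ; 31 | Sam | 6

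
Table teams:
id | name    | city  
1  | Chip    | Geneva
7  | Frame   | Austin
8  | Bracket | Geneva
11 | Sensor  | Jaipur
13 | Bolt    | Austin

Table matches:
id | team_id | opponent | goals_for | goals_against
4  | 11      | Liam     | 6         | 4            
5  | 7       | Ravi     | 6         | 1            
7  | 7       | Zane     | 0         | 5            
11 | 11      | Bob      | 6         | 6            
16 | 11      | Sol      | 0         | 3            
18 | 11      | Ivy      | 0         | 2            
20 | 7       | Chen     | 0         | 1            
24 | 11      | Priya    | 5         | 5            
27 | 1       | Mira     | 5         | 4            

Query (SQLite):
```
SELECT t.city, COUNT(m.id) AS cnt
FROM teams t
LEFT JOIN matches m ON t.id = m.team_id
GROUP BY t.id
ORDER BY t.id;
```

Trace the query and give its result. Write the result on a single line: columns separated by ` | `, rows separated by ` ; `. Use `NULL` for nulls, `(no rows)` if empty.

LEFT JOIN keeps every teams row; unmatched ones get NULL for matches columns.
Group by teams.id and compute COUNT(m.id). COUNT(col) of an all-NULL group is 0.
  1: ids {27} → COUNT(m.id)=1
  7: ids {5, 7, 20} → COUNT(m.id)=3
  8: ids {—} → COUNT(m.id)=0
  11: ids {4, 11, 16, 18, 24} → COUNT(m.id)=5
  13: ids {—} → COUNT(m.id)=0

Geneva | 1 ; Austin | 3 ; Geneva | 0 ; Jaipur | 5 ; Austin | 0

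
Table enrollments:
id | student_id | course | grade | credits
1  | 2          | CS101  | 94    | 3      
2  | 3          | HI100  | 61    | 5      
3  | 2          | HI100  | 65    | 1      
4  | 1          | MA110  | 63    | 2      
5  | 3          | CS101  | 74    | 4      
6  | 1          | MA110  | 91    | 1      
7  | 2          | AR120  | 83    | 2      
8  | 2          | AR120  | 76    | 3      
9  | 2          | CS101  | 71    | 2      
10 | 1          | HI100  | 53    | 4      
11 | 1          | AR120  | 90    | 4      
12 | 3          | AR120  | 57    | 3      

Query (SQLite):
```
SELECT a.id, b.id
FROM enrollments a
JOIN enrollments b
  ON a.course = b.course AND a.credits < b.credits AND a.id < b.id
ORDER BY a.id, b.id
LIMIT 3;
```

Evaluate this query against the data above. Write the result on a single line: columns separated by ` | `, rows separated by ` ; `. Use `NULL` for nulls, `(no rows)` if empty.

1 | 5 ; 3 | 10 ; 7 | 8

Pairs (a,b) with same course, a.credits < b.credits, a.id < b.id.
course groups: AR120:{7,8,11,12} CS101:{1,5,9} HI100:{2,3,10} MA110:{4,6}
Ordered by (a.id, b.id); first 3.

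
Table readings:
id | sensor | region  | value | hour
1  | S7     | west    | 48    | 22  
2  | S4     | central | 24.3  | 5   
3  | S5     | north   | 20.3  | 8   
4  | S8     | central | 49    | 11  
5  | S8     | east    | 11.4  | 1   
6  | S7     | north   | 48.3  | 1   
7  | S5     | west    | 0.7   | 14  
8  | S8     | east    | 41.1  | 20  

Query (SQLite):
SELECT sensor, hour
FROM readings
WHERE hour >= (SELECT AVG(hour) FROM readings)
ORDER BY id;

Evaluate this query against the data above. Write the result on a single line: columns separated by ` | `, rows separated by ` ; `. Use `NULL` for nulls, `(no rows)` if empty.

Scalar subquery: AVG(hour) over all readings rows = 10.25.
Keep rows where hour >= that value.

S7 | 22 ; S8 | 11 ; S5 | 14 ; S8 | 20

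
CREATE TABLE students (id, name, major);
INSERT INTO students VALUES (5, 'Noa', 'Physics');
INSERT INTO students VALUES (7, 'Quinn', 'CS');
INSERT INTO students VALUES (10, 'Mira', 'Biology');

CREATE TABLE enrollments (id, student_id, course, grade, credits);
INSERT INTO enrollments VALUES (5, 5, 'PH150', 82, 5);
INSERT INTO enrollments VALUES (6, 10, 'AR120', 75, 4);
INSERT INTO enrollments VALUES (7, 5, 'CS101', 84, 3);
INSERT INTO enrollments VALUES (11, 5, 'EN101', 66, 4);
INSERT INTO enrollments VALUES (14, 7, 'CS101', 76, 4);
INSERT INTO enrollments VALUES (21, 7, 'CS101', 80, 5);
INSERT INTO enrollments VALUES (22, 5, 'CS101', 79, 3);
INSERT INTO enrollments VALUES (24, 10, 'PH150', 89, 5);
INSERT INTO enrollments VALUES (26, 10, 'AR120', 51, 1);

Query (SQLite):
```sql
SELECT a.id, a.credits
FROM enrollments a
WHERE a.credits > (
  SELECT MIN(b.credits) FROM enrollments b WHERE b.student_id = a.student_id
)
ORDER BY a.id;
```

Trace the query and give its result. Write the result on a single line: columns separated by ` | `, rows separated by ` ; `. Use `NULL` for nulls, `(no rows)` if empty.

For each enrollments row a, compute MIN(credits) over rows sharing a.student_id.
Keep row a if a.credits > that per-group MIN.
  student_id=5: MIN(credits) = 3
  student_id=7: MIN(credits) = 4
  student_id=10: MIN(credits) = 1

5 | 5 ; 6 | 4 ; 11 | 4 ; 21 | 5 ; 24 | 5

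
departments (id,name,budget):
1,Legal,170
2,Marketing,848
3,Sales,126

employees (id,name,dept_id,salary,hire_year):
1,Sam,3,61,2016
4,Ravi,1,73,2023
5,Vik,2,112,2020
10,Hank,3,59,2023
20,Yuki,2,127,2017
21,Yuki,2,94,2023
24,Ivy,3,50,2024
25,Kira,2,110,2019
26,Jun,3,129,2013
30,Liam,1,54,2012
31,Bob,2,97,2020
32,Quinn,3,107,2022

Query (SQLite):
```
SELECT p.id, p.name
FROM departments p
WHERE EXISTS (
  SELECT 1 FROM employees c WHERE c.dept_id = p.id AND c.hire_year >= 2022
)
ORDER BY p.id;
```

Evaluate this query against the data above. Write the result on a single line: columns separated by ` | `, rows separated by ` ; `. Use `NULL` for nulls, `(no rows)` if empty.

1 | Legal ; 2 | Marketing ; 3 | Sales

For each departments row, check whether any employees with matching dept_id has hire_year >= 2022.
Keep rows where that is true.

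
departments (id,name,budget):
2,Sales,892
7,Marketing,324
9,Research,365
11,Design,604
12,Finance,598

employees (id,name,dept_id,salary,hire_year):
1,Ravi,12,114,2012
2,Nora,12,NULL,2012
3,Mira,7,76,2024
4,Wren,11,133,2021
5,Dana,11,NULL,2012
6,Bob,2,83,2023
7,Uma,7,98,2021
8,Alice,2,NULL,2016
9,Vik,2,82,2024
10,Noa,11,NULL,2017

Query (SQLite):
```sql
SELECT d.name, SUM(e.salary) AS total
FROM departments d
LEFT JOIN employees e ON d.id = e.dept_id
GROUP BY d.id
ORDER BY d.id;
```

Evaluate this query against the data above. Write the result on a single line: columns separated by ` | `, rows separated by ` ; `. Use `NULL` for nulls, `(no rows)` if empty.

Sales | 165 ; Marketing | 174 ; Research | NULL ; Design | 133 ; Finance | 114

LEFT JOIN keeps every departments row; unmatched ones get NULL for employees columns.
Group by departments.id and compute SUM(e.salary). SUM over an all-NULL group is NULL.
  2: ids {6, 8, 9} → SUM(e.salary)=165
  7: ids {3, 7} → SUM(e.salary)=174
  9: ids {—} → SUM(e.salary)=NULL
  11: ids {4, 5, 10} → SUM(e.salary)=133
  12: ids {1, 2} → SUM(e.salary)=114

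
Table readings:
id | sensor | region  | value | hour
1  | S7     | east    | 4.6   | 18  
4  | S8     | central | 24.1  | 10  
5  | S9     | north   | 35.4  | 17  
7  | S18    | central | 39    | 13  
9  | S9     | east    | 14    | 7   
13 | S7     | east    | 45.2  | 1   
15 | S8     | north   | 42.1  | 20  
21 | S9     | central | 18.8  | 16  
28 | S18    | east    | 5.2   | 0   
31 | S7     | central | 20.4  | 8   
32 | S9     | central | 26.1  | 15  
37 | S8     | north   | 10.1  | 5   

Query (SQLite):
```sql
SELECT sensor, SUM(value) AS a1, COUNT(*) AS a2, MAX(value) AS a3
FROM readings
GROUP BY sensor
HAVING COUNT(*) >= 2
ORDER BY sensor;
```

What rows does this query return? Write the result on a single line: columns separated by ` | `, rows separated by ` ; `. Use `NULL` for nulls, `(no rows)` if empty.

Group readings by sensor.
Per group compute: SUM(value), COUNT(*), MAX(value).
HAVING: drop groups with fewer than 2 rows.
  S18: ids {7, 28} → SUM(value)=44.2, COUNT(*)=2, MAX(value)=39
  S7: ids {1, 13, 31} → SUM(value)=70.2, COUNT(*)=3, MAX(value)=45.2
  S8: ids {4, 15, 37} → SUM(value)=76.3, COUNT(*)=3, MAX(value)=42.1
  S9: ids {5, 9, 21, 32} → SUM(value)=94.3, COUNT(*)=4, MAX(value)=35.4

S18 | 44.2 | 2 | 39 ; S7 | 70.2 | 3 | 45.2 ; S8 | 76.3 | 3 | 42.1 ; S9 | 94.3 | 4 | 35.4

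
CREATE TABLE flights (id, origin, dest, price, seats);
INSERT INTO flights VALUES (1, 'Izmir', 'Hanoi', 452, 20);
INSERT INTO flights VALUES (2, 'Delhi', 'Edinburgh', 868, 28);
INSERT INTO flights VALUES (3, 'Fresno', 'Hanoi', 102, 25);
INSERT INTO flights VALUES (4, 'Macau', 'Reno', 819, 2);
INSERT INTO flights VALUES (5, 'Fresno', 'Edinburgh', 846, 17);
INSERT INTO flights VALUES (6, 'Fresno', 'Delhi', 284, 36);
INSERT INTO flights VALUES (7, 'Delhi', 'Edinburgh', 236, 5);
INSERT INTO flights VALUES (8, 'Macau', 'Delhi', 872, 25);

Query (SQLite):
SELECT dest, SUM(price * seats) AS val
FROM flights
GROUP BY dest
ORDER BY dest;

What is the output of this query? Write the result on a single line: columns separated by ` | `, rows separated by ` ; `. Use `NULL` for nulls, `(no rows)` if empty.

Delhi | 32024 ; Edinburgh | 39866 ; Hanoi | 11590 ; Reno | 1638

For each row compute price * seats.
Group by dest; take SUM of the expression per group.
  Delhi: ids {6, 8} → SUM(price * seats)=32024
  Edinburgh: ids {2, 5, 7} → SUM(price * seats)=39866
  Hanoi: ids {1, 3} → SUM(price * seats)=11590
  Reno: ids {4} → SUM(price * seats)=1638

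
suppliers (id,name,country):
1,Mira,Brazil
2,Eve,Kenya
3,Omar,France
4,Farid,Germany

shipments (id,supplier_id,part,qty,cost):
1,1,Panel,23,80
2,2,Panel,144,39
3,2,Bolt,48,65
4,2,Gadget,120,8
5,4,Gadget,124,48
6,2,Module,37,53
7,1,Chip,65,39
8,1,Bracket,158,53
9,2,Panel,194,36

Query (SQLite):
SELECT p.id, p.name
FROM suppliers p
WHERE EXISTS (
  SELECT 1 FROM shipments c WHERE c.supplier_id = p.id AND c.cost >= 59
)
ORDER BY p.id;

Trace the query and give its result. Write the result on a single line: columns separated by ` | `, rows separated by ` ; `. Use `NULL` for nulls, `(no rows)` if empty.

1 | Mira ; 2 | Eve

For each suppliers row, check whether any shipments with matching supplier_id has cost >= 59.
Keep rows where that is true.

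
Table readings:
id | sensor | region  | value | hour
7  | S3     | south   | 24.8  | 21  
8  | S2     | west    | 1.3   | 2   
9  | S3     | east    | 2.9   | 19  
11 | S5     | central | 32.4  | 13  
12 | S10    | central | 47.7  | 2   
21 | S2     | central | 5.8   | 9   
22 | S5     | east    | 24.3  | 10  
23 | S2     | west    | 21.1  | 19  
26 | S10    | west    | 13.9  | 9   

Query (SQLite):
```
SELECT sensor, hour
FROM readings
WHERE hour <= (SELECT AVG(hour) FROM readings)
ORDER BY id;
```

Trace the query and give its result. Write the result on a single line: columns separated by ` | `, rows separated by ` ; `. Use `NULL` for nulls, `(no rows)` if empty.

S2 | 2 ; S10 | 2 ; S2 | 9 ; S5 | 10 ; S10 | 9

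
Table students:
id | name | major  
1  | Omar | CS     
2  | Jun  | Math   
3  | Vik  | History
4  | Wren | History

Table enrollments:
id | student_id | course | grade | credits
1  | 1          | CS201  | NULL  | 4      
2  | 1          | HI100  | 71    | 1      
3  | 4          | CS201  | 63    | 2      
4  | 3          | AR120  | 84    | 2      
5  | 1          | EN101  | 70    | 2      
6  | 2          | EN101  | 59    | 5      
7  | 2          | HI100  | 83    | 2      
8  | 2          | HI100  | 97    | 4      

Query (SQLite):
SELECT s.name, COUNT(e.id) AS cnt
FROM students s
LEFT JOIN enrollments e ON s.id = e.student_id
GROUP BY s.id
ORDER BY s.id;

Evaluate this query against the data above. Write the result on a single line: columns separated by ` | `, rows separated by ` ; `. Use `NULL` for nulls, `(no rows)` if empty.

LEFT JOIN keeps every students row; unmatched ones get NULL for enrollments columns.
Group by students.id and compute COUNT(e.id). COUNT(col) of an all-NULL group is 0.
  1: ids {1, 2, 5} → COUNT(e.id)=3
  2: ids {6, 7, 8} → COUNT(e.id)=3
  3: ids {4} → COUNT(e.id)=1
  4: ids {3} → COUNT(e.id)=1

Omar | 3 ; Jun | 3 ; Vik | 1 ; Wren | 1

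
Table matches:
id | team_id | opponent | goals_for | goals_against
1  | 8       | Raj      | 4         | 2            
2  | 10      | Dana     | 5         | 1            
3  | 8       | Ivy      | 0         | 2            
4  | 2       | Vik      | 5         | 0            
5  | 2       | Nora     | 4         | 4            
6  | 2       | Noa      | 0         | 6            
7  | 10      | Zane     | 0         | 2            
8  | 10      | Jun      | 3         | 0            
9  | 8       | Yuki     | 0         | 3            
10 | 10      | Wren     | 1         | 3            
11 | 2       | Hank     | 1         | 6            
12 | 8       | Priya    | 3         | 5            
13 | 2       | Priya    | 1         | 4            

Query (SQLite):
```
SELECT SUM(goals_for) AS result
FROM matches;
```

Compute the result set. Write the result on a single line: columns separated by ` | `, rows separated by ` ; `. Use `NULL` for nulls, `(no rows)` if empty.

All goals_for values: [4, 5, 0, 5, 4, 0, 0, 3, 0, 1, 1, 3, 1].
SUM of non-NULL values = 27.

27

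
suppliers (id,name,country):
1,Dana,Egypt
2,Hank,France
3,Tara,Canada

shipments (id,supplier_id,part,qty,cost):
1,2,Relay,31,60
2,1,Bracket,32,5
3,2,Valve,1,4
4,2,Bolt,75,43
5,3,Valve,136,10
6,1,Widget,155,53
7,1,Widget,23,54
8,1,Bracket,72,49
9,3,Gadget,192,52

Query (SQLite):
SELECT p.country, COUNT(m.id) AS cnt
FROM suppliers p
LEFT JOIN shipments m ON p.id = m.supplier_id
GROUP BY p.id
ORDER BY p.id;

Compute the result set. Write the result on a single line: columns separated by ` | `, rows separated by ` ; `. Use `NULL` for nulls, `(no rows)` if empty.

LEFT JOIN keeps every suppliers row; unmatched ones get NULL for shipments columns.
Group by suppliers.id and compute COUNT(m.id). COUNT(col) of an all-NULL group is 0.
  1: ids {2, 6, 7, 8} → COUNT(m.id)=4
  2: ids {1, 3, 4} → COUNT(m.id)=3
  3: ids {5, 9} → COUNT(m.id)=2

Egypt | 4 ; France | 3 ; Canada | 2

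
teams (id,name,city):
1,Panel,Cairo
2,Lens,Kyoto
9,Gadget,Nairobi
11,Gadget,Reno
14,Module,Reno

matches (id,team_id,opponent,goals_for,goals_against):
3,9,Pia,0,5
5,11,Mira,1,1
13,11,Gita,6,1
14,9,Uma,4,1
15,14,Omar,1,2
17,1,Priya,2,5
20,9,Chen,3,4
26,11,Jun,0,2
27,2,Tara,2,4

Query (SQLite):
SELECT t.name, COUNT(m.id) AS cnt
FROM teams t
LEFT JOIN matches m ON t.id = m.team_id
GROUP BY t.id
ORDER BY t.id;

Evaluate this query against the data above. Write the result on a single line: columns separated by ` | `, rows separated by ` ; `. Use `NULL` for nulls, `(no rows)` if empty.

Panel | 1 ; Lens | 1 ; Gadget | 3 ; Gadget | 3 ; Module | 1

LEFT JOIN keeps every teams row; unmatched ones get NULL for matches columns.
Group by teams.id and compute COUNT(m.id). COUNT(col) of an all-NULL group is 0.
  1: ids {17} → COUNT(m.id)=1
  2: ids {27} → COUNT(m.id)=1
  9: ids {3, 14, 20} → COUNT(m.id)=3
  11: ids {5, 13, 26} → COUNT(m.id)=3
  14: ids {15} → COUNT(m.id)=1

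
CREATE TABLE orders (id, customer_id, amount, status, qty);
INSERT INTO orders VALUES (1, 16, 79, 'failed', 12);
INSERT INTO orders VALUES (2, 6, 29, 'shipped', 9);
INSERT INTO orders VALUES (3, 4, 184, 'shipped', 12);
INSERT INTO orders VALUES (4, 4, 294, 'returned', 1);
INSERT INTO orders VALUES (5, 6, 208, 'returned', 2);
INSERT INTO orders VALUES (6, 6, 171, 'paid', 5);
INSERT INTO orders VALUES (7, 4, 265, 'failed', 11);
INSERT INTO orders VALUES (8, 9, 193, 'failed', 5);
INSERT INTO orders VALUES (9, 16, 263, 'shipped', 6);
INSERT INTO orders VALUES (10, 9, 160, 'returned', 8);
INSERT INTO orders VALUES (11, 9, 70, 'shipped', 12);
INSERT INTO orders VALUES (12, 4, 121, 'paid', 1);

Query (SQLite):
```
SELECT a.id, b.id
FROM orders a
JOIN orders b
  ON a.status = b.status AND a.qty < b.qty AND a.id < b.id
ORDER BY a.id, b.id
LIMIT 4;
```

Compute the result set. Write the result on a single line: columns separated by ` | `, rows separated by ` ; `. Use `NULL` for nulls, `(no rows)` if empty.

Pairs (a,b) with same status, a.qty < b.qty, a.id < b.id.
status groups: failed:{1,7,8} paid:{6,12} returned:{4,5,10} shipped:{2,3,9,11}
Ordered by (a.id, b.id); first 4.

2 | 3 ; 2 | 11 ; 4 | 5 ; 4 | 10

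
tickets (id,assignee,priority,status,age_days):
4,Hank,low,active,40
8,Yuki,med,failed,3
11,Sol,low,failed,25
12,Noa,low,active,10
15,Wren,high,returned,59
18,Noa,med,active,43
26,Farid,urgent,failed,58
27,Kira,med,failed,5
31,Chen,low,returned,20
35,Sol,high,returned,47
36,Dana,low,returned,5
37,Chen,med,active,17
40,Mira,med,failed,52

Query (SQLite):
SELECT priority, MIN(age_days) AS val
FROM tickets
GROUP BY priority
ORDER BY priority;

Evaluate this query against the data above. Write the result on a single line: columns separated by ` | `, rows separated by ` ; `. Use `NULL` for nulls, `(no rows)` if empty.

high | 47 ; low | 5 ; med | 3 ; urgent | 58

Partition tickets by priority; compute MIN(age_days) within each group.
  high: ids {15, 35} → MIN(age_days)=47
  low: ids {4, 11, 12, 31, 36} → MIN(age_days)=5
  med: ids {8, 18, 27, 37, 40} → MIN(age_days)=3
  urgent: ids {26} → MIN(age_days)=58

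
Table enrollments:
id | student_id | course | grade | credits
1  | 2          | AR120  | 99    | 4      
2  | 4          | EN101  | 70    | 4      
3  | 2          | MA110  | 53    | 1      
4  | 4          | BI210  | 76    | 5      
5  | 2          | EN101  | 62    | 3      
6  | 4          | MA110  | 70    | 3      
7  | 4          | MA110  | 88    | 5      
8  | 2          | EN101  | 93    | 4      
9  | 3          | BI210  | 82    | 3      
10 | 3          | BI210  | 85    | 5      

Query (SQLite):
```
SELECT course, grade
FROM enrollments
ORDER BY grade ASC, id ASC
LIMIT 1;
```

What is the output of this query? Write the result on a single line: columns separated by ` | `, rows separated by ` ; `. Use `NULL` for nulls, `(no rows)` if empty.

Sort by grade asc, tiebreak id asc: (53, id=3), (62, id=5), (70, id=2), (70, id=6) …. Take first 1.

MA110 | 53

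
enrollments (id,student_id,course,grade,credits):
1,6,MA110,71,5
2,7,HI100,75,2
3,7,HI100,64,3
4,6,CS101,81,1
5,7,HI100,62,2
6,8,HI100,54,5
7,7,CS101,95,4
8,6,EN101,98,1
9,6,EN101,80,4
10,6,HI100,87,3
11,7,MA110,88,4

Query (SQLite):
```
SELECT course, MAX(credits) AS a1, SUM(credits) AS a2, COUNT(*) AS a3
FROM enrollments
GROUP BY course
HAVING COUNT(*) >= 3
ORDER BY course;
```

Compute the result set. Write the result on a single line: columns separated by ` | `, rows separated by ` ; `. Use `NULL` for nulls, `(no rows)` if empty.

HI100 | 5 | 15 | 5

Group enrollments by course.
Per group compute: MAX(credits), SUM(credits), COUNT(*).
HAVING: drop groups with fewer than 3 rows.
  CS101: ids {4, 7} → MAX(credits)=4, SUM(credits)=5, COUNT(*)=2
  EN101: ids {8, 9} → MAX(credits)=4, SUM(credits)=5, COUNT(*)=2
  HI100: ids {2, 3, 5, 6, 10} → MAX(credits)=5, SUM(credits)=15, COUNT(*)=5
  MA110: ids {1, 11} → MAX(credits)=5, SUM(credits)=9, COUNT(*)=2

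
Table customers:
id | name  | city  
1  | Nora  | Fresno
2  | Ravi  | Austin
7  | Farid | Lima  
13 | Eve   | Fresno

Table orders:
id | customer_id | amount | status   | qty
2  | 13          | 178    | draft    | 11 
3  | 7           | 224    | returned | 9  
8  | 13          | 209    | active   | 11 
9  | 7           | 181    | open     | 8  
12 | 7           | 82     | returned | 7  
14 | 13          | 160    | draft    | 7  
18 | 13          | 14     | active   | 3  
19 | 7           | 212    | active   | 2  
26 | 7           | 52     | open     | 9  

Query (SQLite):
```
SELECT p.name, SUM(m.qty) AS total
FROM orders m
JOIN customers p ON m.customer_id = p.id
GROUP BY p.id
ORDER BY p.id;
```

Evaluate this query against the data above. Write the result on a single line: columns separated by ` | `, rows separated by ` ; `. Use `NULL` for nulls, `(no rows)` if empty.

Join each orders row to its customers via customer_id.
Group joined rows by customers.id; compute SUM(m.qty) per group.
  7: ids {3, 9, 12, 19, 26} → SUM(m.qty)=35
  13: ids {2, 8, 14, 18} → SUM(m.qty)=32

Farid | 35 ; Eve | 32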